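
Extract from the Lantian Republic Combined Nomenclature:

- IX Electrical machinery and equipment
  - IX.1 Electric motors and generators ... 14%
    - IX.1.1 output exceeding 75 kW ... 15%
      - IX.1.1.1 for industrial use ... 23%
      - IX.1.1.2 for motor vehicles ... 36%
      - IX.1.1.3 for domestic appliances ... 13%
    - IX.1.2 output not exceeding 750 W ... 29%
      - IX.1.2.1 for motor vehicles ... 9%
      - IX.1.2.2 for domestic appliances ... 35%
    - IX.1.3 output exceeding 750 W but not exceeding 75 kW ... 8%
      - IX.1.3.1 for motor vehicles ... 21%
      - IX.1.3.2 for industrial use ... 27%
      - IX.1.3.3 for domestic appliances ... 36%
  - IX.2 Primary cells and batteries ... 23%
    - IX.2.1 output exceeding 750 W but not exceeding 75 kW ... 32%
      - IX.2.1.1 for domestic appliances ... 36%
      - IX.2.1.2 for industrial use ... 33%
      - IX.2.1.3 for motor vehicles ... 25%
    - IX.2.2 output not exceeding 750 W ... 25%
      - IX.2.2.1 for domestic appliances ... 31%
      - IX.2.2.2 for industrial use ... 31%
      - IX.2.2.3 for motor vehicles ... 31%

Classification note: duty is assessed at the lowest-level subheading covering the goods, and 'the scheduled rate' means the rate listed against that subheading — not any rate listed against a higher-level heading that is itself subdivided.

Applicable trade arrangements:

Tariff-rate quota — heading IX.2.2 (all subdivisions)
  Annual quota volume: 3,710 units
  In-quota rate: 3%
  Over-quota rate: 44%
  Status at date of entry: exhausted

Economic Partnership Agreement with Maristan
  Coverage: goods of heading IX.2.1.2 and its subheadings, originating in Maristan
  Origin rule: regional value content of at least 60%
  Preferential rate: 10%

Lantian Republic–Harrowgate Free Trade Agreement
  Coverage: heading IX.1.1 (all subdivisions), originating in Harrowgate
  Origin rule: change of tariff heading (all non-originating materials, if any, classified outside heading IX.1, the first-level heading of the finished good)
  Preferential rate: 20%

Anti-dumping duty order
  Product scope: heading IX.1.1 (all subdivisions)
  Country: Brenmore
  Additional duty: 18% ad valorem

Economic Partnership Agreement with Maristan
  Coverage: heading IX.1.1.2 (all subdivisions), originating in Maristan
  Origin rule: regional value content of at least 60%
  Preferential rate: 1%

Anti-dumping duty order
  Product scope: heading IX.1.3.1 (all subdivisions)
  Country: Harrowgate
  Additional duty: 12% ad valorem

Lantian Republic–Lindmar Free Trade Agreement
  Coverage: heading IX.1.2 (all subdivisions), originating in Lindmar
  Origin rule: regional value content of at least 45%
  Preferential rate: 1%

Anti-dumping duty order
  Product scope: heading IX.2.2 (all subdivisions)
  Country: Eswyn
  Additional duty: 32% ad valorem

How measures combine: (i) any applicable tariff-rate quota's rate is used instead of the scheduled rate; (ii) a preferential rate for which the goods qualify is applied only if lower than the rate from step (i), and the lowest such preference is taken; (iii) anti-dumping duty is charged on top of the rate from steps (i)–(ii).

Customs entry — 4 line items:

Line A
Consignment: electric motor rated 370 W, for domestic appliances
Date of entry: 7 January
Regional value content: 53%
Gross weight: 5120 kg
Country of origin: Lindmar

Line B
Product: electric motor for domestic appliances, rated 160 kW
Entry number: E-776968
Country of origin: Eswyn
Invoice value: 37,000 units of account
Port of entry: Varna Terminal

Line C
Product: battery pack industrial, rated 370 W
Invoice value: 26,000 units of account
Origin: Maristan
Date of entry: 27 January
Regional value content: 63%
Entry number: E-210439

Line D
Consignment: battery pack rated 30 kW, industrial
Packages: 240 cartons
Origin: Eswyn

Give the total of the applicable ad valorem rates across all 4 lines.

Line A: electric motor → IX.1; rated 370 W → IX.1.2; for domestic appliances → IX.1.2.2. Scheduled 35%. Lindmar agreement on IX.1.2: RVC ≥ 45% → 1% available; preferential 1%. → 1%.
Line B: electric motor → IX.1; rated 160 kW → IX.1.1; for domestic appliances → IX.1.1.3. Scheduled 13%. No special measure applies. → 13%.
Line C: battery pack → IX.2; rated 370 W → IX.2.2; industrial → IX.2.2.2. Scheduled 31%. quota on IX.2.2 exhausted → over-quota 44%; Maristan agreement on IX.2.1.2: IX.2.2.2 not covered; Maristan agreement on IX.1.1.2: IX.2.2.2 not covered. → 44%.
Line D: battery pack → IX.2; rated 30 kW → IX.2.1; industrial → IX.2.1.2. Scheduled 33%. No special measure applies. → 33%.
Sum: 1% + 13% + 44% + 33% = 91%.

91%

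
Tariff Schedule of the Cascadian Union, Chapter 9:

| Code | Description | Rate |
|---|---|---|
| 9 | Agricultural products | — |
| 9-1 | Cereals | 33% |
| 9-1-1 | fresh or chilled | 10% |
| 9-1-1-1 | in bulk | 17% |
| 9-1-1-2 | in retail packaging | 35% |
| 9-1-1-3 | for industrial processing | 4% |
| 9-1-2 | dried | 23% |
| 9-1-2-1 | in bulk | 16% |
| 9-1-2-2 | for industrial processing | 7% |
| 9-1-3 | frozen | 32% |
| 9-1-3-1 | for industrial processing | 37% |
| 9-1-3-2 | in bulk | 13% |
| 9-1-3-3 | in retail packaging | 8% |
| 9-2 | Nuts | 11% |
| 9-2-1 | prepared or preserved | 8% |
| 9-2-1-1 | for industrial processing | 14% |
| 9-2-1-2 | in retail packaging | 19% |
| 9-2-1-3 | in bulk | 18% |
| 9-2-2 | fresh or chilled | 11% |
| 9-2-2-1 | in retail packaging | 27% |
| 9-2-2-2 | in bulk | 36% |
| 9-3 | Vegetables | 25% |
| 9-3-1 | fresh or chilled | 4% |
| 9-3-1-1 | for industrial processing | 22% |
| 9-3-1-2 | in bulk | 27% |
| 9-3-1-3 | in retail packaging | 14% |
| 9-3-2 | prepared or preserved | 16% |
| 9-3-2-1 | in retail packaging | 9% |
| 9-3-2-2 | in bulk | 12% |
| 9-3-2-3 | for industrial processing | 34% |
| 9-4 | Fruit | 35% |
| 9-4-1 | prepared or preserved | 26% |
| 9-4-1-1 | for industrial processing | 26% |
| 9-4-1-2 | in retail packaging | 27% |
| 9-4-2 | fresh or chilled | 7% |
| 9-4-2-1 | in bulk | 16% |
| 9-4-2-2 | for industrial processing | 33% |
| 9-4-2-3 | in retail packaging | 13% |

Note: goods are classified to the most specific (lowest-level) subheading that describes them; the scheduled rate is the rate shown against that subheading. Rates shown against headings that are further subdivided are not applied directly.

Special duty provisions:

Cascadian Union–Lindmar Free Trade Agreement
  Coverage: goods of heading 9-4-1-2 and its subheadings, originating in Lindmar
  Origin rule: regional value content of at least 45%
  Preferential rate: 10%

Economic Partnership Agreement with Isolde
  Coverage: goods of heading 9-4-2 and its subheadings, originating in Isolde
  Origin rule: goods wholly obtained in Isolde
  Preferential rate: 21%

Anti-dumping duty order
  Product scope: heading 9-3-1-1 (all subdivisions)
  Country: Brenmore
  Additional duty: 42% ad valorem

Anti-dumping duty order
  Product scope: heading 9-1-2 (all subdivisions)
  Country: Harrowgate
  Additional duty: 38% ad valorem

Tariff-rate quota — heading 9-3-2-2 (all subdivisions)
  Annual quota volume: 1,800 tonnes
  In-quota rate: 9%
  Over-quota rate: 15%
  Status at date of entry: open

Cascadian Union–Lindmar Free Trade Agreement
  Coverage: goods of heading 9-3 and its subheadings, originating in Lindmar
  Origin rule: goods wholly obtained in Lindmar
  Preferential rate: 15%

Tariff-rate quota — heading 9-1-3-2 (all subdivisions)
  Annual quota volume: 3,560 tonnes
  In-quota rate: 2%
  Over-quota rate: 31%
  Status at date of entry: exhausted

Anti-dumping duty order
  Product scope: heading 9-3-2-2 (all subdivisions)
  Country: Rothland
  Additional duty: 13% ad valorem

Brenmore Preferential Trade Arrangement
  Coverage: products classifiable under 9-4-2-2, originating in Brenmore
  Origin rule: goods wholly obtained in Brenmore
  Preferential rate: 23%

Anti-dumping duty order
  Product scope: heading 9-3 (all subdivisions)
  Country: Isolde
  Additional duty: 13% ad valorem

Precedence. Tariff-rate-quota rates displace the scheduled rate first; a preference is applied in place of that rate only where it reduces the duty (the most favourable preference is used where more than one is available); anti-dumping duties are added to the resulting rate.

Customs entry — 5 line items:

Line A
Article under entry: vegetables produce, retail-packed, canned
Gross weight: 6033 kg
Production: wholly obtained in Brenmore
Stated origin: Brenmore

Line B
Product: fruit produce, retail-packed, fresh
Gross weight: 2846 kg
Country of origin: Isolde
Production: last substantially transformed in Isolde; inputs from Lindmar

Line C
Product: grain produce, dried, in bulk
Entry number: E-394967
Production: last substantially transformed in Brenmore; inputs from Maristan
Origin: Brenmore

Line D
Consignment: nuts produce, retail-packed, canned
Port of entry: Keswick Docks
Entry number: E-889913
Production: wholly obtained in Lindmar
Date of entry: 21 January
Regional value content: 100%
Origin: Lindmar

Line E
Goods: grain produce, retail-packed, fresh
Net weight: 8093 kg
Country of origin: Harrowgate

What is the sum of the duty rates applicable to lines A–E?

Line A: vegetables → 9-3; canned → 9-3-2; retail-packed → 9-3-2-1. Scheduled 9%. Brenmore agreement on 9-4-2-2: 9-3-2-1 not covered. → 9%.
Line B: fruit → 9-4; fresh → 9-4-2; retail-packed → 9-4-2-3. Scheduled 13%. Isolde agreement on 9-4-2: not wholly obtained. → 13%.
Line C: grain → 9-1; dried → 9-1-2; in bulk → 9-1-2-1. Scheduled 16%. Brenmore agreement on 9-4-2-2: 9-1-2-1 not covered. → 16%.
Line D: nuts → 9-2; canned → 9-2-1; retail-packed → 9-2-1-2. Scheduled 19%. Lindmar agreement on 9-4-1-2: 9-2-1-2 not covered; Lindmar agreement on 9-3: 9-2-1-2 not covered. → 19%.
Line E: grain → 9-1; fresh → 9-1-1; retail-packed → 9-1-1-2. Scheduled 35%. No special measure applies. → 35%.
Sum: 9% + 13% + 16% + 19% + 35% = 92%.

92%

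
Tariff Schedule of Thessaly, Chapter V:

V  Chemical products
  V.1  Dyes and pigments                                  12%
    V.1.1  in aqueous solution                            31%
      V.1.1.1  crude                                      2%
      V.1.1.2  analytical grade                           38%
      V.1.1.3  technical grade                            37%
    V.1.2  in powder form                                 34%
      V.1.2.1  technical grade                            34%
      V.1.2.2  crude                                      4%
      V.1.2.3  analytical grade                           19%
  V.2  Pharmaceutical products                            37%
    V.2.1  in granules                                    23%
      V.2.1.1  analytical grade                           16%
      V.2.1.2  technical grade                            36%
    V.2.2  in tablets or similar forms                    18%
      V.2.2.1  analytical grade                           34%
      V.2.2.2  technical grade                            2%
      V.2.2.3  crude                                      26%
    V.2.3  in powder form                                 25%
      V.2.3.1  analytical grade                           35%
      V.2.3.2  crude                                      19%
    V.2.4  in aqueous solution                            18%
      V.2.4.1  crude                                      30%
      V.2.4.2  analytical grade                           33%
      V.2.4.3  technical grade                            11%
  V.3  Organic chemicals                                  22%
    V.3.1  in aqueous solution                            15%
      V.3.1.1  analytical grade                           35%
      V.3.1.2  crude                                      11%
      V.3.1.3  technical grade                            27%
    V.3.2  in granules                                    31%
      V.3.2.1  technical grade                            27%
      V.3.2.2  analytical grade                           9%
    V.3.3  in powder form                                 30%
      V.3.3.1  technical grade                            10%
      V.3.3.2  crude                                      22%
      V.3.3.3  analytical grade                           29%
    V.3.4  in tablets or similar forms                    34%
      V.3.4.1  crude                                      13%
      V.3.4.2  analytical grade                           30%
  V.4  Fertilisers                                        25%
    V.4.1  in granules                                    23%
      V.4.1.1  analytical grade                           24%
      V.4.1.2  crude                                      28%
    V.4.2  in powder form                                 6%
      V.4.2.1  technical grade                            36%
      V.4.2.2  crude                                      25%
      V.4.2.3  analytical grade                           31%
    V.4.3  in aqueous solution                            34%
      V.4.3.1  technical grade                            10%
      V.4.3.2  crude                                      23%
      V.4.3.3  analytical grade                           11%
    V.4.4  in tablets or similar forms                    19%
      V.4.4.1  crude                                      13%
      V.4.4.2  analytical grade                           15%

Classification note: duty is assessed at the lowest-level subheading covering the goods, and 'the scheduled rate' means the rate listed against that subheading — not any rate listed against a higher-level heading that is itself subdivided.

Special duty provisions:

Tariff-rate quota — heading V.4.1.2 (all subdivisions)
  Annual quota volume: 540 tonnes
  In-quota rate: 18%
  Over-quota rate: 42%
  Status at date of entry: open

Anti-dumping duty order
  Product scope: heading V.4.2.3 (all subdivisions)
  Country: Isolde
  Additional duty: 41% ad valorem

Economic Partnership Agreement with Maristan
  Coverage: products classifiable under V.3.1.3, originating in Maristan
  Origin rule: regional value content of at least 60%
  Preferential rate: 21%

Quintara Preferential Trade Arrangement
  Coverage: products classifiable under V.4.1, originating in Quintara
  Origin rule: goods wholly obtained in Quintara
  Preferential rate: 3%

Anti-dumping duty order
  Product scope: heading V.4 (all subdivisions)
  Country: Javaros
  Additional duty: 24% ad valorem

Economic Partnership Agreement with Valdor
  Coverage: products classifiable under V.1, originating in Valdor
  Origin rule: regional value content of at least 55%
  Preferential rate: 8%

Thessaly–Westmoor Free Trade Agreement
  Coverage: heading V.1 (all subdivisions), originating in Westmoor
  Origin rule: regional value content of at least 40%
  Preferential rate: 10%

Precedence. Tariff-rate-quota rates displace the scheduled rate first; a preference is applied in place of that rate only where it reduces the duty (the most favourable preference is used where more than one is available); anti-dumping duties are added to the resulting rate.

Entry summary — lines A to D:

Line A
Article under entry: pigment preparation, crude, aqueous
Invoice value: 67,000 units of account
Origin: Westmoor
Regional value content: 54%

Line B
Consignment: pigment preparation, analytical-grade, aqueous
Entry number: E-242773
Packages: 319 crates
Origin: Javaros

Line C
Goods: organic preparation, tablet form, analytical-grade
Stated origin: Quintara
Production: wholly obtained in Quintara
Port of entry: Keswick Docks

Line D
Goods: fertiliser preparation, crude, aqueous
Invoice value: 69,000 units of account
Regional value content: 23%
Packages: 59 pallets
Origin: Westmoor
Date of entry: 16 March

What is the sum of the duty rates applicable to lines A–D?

Line A: pigment → V.1; aqueous → V.1.1; crude → V.1.1.1. Scheduled 2%. Westmoor agreement on V.1: RVC ≥ 40% → 10% available; preference 10% not lower than 2% → no reduction. → 2%.
Line B: pigment → V.1; aqueous → V.1.1; analytical-grade → V.1.1.2. Scheduled 38%. No special measure applies. → 38%.
Line C: organic → V.3; tablet form → V.3.4; analytical-grade → V.3.4.2. Scheduled 30%. Quintara agreement on V.4.1: V.3.4.2 not covered. → 30%.
Line D: fertiliser → V.4; aqueous → V.4.3; crude → V.4.3.2. Scheduled 23%. Westmoor agreement on V.1: V.4.3.2 not covered. → 23%.
Sum: 2% + 38% + 30% + 23% = 93%.

93%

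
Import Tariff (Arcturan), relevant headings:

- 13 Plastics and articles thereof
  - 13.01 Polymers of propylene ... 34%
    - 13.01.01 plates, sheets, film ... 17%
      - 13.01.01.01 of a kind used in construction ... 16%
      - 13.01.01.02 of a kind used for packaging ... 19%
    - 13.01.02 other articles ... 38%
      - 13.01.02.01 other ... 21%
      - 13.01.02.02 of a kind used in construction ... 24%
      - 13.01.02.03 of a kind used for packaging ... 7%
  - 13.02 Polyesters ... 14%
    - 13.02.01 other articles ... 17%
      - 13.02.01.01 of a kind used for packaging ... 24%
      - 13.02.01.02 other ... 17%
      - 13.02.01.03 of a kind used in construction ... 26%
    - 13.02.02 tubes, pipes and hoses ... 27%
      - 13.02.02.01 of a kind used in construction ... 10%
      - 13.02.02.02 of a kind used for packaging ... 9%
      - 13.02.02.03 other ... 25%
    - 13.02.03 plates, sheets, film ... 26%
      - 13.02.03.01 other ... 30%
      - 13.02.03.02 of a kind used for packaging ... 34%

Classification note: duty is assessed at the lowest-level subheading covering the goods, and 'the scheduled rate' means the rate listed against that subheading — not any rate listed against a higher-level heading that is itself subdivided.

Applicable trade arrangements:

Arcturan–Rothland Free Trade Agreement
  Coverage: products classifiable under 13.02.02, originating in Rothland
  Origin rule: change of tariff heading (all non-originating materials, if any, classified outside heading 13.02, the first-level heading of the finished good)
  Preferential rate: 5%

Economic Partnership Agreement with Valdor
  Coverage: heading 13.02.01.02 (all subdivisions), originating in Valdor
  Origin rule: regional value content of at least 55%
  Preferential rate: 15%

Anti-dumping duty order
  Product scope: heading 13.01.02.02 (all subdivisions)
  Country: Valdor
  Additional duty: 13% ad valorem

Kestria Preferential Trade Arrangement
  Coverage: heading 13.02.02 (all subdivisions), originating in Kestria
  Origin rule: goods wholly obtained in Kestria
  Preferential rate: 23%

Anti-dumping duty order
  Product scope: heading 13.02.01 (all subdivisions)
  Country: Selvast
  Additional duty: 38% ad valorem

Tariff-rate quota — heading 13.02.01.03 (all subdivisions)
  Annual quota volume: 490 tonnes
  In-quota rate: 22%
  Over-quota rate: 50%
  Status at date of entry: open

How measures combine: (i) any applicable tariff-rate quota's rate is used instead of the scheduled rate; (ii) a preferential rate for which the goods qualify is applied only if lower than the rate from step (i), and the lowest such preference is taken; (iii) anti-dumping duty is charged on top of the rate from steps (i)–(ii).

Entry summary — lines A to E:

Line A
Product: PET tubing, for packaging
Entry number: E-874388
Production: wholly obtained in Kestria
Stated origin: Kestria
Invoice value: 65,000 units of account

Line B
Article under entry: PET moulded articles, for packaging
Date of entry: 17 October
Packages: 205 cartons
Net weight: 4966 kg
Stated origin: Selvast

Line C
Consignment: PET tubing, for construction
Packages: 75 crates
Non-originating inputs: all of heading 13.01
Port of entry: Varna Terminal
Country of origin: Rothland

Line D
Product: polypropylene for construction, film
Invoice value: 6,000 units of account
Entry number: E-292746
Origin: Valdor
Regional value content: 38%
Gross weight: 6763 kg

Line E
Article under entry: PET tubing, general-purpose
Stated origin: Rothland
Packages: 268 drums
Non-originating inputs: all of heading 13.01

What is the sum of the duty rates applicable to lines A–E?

Line A: PET → 13.02; tubing → 13.02.02; for packaging → 13.02.02.02. Scheduled 9%. Kestria agreement on 13.02.02: wholly obtained → 23% available; preference 23% not lower than 9% → no reduction. → 9%.
Line B: PET → 13.02; moulded articles → 13.02.01; for packaging → 13.02.01.01. Scheduled 24%. anti-dumping (Selvast, 13.02.01): +38%; total 24% + 38% = 62%. → 62%.
Line C: PET → 13.02; tubing → 13.02.02; for construction → 13.02.02.01. Scheduled 10%. Rothland agreement on 13.02.02: CTH met → 5% available; preferential 5%. → 5%.
Line D: polypropylene → 13.01; film → 13.01.01; for construction → 13.01.01.01. Scheduled 16%. Valdor agreement on 13.02.01.02: 13.01.01.01 not covered. → 16%.
Line E: PET → 13.02; tubing → 13.02.02; general-purpose → 13.02.02.03. Scheduled 25%. Rothland agreement on 13.02.02: CTH met → 5% available; preferential 5%. → 5%.
Sum: 9% + 62% + 5% + 16% + 5% = 97%.

97%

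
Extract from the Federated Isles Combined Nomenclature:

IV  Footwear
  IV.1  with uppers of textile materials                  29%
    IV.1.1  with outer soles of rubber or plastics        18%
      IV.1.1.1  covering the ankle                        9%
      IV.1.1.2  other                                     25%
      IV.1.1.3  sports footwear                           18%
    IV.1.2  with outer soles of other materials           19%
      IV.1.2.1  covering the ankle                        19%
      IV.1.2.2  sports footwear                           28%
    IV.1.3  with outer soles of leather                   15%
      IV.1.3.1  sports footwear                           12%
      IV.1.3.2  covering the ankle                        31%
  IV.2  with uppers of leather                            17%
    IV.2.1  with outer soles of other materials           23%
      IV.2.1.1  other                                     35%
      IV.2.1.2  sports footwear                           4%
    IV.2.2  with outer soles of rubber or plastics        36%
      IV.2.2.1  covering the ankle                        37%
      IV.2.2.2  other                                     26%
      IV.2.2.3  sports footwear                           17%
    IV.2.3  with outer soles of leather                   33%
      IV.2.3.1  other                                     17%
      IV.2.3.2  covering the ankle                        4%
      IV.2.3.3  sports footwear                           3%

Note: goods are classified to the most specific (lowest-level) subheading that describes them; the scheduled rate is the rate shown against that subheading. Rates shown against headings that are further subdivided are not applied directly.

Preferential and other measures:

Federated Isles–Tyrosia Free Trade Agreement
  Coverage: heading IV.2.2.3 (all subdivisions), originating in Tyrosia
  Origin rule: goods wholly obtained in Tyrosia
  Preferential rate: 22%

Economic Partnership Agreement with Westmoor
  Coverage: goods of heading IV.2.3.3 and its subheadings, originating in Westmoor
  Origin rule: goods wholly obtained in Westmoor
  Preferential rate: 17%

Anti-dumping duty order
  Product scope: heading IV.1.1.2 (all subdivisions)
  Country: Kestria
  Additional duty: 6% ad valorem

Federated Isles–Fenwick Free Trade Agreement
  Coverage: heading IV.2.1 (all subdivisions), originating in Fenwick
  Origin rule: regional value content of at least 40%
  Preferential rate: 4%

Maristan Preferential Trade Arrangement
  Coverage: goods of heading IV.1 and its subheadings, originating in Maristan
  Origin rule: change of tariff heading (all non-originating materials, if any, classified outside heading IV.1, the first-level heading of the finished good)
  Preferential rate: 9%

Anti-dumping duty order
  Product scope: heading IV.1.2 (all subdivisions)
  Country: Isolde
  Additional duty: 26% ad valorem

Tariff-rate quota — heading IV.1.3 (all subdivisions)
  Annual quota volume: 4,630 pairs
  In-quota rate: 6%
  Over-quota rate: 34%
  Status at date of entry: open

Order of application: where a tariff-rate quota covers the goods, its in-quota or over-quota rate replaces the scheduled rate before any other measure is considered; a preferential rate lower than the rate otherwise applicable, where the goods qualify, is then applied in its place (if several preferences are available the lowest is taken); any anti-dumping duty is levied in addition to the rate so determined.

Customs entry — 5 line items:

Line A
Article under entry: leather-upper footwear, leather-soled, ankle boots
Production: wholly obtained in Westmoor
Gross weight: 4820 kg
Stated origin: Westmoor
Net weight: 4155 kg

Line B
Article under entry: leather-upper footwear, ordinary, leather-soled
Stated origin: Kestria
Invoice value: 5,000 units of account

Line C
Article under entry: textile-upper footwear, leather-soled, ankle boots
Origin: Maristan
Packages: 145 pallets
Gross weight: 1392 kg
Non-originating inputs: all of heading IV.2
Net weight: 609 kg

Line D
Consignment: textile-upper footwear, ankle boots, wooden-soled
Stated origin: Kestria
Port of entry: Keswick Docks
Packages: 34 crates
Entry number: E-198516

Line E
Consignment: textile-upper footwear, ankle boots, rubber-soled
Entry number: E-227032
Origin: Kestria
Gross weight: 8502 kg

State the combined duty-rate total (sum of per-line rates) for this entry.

Line A: leather-upper → IV.2; leather-soled → IV.2.3; ankle boots → IV.2.3.2. Scheduled 4%. Westmoor agreement on IV.2.3.3: IV.2.3.2 not covered. → 4%.
Line B: leather-upper → IV.2; leather-soled → IV.2.3; ordinary → IV.2.3.1. Scheduled 17%. No special measure applies. → 17%.
Line C: textile-upper → IV.1; leather-soled → IV.1.3; ankle boots → IV.1.3.2. Scheduled 31%. quota on IV.1.3 open → in-quota 6%; Maristan agreement on IV.1: CTH met → 9% available; preference 9% not lower than 6% → no reduction. → 6%.
Line D: textile-upper → IV.1; wooden-soled → IV.1.2; ankle boots → IV.1.2.1. Scheduled 19%. No special measure applies. → 19%.
Line E: textile-upper → IV.1; rubber-soled → IV.1.1; ankle boots → IV.1.1.1. Scheduled 9%. No special measure applies. → 9%.
Sum: 4% + 17% + 6% + 19% + 9% = 55%.

55%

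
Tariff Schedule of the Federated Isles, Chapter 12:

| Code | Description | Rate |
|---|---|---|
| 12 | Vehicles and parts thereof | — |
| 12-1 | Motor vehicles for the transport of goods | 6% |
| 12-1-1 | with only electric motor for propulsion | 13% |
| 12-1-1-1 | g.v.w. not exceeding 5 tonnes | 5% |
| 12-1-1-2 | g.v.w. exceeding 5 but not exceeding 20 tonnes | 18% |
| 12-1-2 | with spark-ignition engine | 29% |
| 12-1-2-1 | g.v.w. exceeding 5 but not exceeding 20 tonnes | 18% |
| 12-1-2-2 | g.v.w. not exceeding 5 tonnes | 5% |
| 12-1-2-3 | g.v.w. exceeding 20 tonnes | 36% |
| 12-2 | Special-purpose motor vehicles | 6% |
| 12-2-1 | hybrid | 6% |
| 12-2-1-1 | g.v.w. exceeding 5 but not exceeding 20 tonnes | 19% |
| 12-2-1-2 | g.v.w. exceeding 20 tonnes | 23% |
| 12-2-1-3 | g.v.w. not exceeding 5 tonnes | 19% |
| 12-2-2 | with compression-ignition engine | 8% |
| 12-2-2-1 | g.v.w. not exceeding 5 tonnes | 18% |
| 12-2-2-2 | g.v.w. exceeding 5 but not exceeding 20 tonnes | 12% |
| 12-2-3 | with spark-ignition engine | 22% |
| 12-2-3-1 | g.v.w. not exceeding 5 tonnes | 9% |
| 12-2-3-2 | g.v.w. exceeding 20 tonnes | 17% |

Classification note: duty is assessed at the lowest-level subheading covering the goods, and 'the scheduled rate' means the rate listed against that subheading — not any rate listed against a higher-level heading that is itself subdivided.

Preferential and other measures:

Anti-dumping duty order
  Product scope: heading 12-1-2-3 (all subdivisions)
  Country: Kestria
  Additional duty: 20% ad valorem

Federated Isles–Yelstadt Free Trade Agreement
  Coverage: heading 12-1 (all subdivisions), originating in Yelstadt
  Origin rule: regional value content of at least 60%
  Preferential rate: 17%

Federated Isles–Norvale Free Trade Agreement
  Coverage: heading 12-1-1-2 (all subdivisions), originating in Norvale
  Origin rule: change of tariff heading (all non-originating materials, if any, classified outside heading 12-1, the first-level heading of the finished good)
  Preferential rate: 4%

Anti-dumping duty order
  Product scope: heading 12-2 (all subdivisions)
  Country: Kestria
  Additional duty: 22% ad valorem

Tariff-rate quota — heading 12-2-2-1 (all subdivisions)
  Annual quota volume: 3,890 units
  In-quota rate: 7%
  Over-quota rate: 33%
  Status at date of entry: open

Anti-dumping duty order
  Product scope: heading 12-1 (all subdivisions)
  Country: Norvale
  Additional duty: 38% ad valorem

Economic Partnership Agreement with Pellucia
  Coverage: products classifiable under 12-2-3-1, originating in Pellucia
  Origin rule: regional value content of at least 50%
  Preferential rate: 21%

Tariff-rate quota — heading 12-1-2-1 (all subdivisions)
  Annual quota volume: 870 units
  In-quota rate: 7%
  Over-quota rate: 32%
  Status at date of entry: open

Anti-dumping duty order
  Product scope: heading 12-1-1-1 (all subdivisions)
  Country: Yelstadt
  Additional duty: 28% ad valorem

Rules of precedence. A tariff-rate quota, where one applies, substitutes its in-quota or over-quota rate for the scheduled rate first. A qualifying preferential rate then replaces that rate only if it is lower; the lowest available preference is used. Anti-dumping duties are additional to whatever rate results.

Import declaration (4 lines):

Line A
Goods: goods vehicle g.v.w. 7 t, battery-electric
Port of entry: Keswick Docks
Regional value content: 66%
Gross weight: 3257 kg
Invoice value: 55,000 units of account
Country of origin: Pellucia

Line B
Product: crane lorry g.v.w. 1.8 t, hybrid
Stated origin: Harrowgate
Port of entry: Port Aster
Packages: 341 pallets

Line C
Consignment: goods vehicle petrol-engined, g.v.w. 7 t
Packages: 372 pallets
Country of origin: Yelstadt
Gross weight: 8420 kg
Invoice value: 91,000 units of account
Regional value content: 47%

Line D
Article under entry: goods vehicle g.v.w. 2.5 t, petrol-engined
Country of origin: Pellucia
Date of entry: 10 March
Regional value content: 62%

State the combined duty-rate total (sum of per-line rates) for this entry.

Line A: goods vehicle → 12-1; battery-electric → 12-1-1; g.v.w. 7 t → 12-1-1-2. Scheduled 18%. Pellucia agreement on 12-2-3-1: 12-1-1-2 not covered. → 18%.
Line B: crane lorry → 12-2; hybrid → 12-2-1; g.v.w. 1.8 t → 12-2-1-3. Scheduled 19%. No special measure applies. → 19%.
Line C: goods vehicle → 12-1; petrol-engined → 12-1-2; g.v.w. 7 t → 12-1-2-1. Scheduled 18%. quota on 12-1-2-1 open → in-quota 7%; Yelstadt agreement on 12-1: RVC < 60%. → 7%.
Line D: goods vehicle → 12-1; petrol-engined → 12-1-2; g.v.w. 2.5 t → 12-1-2-2. Scheduled 5%. Pellucia agreement on 12-2-3-1: 12-1-2-2 not covered. → 5%.
Sum: 18% + 19% + 7% + 5% = 49%.

49%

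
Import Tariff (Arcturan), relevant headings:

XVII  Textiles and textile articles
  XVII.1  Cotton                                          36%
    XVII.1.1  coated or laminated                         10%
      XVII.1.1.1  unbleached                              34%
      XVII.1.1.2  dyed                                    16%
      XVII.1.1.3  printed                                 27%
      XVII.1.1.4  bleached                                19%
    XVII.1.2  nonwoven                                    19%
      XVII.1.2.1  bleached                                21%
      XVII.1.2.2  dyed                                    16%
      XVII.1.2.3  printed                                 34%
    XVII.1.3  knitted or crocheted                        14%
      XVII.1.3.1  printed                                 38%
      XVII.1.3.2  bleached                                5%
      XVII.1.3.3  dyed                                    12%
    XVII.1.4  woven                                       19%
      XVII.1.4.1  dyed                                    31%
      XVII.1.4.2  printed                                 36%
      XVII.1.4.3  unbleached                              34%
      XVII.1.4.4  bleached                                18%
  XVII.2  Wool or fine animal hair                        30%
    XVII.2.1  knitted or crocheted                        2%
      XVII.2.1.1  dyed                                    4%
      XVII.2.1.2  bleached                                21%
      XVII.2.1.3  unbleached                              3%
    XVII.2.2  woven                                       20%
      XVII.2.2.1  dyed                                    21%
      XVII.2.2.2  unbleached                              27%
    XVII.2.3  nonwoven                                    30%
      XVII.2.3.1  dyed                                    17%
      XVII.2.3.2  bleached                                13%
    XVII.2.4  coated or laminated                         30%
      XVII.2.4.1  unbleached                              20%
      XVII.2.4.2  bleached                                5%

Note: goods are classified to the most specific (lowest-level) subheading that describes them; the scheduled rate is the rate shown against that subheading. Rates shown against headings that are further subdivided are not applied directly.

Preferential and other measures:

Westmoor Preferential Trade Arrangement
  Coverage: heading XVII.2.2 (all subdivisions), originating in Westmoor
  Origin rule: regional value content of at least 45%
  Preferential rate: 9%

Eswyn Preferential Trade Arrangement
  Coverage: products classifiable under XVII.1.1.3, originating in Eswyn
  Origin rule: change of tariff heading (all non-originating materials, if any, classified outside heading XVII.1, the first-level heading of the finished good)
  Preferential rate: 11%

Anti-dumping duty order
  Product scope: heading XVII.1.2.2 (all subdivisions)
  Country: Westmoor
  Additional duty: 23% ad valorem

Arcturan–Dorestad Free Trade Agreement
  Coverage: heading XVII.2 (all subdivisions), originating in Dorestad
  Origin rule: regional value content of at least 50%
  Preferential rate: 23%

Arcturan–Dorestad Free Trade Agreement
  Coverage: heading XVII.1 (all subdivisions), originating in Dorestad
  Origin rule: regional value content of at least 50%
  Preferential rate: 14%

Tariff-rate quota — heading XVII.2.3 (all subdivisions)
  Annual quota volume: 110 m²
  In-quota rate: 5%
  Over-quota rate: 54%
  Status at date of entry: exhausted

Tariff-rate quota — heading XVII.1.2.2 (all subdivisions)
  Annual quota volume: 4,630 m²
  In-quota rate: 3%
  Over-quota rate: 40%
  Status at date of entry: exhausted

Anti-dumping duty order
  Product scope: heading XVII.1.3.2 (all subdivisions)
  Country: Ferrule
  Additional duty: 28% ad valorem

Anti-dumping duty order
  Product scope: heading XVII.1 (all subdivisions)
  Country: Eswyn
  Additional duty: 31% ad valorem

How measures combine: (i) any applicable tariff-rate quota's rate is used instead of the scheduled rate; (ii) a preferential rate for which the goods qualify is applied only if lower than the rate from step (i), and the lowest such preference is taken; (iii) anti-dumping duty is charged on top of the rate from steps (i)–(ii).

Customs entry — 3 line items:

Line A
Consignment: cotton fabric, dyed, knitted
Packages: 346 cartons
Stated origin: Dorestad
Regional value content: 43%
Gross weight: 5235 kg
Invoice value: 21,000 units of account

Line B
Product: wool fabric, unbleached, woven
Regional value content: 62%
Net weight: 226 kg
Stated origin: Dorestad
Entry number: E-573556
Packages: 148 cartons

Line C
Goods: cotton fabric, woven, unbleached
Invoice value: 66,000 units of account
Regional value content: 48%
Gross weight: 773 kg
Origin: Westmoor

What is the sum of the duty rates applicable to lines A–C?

Line A: cotton → XVII.1; knitted → XVII.1.3; dyed → XVII.1.3.3. Scheduled 12%. Dorestad agreement on XVII.2: XVII.1.3.3 not covered; Dorestad agreement on XVII.1: RVC < 50%. → 12%.
Line B: wool → XVII.2; woven → XVII.2.2; unbleached → XVII.2.2.2. Scheduled 27%. Dorestad agreement on XVII.2: RVC ≥ 50% → 23% available; Dorestad agreement on XVII.1: XVII.2.2.2 not covered; preferential 23%. → 23%.
Line C: cotton → XVII.1; woven → XVII.1.4; unbleached → XVII.1.4.3. Scheduled 34%. Westmoor agreement on XVII.2.2: XVII.1.4.3 not covered. → 34%.
Sum: 12% + 23% + 34% = 69%.

69%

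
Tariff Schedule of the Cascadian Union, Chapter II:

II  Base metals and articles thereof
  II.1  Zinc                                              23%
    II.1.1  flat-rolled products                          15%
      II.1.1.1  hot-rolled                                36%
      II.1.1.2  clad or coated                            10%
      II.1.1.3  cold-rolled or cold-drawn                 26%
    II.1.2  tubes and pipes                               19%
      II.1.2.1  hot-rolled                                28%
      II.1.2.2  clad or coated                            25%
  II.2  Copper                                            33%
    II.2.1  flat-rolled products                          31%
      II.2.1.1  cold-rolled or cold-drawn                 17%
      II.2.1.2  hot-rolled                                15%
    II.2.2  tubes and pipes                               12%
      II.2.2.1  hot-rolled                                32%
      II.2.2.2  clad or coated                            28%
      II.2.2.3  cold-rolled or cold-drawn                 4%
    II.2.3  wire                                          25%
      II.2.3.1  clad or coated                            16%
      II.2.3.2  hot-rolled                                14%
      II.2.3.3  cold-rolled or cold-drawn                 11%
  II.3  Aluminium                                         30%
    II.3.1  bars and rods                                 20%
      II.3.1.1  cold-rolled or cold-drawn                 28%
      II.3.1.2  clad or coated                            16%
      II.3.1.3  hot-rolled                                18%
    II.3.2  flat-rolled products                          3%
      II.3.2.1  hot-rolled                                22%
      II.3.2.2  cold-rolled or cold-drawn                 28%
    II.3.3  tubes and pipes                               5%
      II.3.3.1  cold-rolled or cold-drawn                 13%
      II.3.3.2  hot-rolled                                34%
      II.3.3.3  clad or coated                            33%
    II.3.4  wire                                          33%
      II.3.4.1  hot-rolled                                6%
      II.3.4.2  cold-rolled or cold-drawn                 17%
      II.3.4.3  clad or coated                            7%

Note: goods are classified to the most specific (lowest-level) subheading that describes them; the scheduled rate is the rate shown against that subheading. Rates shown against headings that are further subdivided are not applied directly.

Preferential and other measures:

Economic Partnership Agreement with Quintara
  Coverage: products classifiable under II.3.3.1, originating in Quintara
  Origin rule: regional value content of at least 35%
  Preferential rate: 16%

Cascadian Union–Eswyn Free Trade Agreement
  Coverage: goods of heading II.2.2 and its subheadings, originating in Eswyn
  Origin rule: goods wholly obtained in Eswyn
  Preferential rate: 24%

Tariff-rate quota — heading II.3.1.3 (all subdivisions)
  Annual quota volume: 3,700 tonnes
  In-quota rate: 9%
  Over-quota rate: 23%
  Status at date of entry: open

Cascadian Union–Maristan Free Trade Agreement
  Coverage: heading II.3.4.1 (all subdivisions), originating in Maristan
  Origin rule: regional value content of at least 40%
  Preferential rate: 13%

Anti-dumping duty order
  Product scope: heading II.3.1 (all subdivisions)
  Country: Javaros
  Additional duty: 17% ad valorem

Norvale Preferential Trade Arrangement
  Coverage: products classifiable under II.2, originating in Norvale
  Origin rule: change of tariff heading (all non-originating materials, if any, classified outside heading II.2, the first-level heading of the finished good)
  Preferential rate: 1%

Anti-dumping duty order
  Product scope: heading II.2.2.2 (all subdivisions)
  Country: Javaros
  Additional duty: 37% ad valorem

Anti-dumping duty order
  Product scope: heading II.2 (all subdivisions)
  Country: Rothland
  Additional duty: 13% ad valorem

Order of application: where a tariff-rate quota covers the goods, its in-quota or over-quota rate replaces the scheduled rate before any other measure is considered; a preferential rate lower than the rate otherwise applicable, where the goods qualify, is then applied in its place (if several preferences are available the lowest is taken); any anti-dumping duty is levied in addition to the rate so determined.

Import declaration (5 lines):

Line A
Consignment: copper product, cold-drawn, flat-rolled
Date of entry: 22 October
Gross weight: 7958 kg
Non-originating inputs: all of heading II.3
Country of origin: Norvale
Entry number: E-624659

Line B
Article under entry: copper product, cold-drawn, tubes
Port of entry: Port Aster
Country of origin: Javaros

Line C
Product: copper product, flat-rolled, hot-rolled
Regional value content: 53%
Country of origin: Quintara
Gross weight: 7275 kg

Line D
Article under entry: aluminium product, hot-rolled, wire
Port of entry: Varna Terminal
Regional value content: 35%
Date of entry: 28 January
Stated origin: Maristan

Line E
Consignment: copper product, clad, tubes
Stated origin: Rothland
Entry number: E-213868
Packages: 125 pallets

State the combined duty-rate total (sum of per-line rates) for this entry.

67%

Line A: copper → II.2; flat-rolled → II.2.1; cold-drawn → II.2.1.1. Scheduled 17%. Norvale agreement on II.2: CTH met → 1% available; preferential 1%. → 1%.
Line B: copper → II.2; tubes → II.2.2; cold-drawn → II.2.2.3. Scheduled 4%. No special measure applies. → 4%.
Line C: copper → II.2; flat-rolled → II.2.1; hot-rolled → II.2.1.2. Scheduled 15%. Quintara agreement on II.3.3.1: II.2.1.2 not covered. → 15%.
Line D: aluminium → II.3; wire → II.3.4; hot-rolled → II.3.4.1. Scheduled 6%. Maristan agreement on II.3.4.1: RVC < 40%. → 6%.
Line E: copper → II.2; tubes → II.2.2; clad → II.2.2.2. Scheduled 28%. anti-dumping (Rothland, II.2): +13%; total 28% + 13% = 41%. → 41%.
Sum: 1% + 4% + 15% + 6% + 41% = 67%.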